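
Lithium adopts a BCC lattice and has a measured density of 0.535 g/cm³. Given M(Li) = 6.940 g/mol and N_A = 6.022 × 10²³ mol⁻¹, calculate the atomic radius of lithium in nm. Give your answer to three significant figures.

For a BCC cell (Z = 2), a³ = Z·M/(N_A·ρ) = 2 × 6.940 / (6.022 × 10²³ × 0.5350) = 4.308 × 10^-23 cm³, so a = 3.506 × 10^-8 cm = 0.3506 nm.
Atoms touch along the body diagonal, so √3·a = 4r, so r = 0.4330 × a = 0.152 nm.

0.152 nm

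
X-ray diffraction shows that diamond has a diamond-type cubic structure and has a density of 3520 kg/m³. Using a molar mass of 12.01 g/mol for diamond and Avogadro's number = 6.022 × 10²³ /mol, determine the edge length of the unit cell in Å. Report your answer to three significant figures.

With Z = 8 atoms per diamond cubic cell, a³ = Z·M/(N_A·ρ) = 8 × 12.01 / (6.022 × 10²³ × 3.520 g/cm³) = 4.533 × 10^-23 cm³.
a = (4.533 × 10^-23)^(1/3) = 3.565 × 10^-8 cm = 3.57 Å.

3.57 Å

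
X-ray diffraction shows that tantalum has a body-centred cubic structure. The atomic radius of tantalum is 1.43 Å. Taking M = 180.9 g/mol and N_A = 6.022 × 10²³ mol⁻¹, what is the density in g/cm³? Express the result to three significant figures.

16.7 g/cm³

In a BCC lattice, atoms touch along the body diagonal, so √3·a = 4r, giving a = 3.302 Å = 3.302 × 10^-8 cm.
With Z = 2, ρ = Z·M/(N_A·a³) = 2 × 180.9 / (6.022 × 10²³ × 3.602 × 10^-23) = 16.68 g/cm³.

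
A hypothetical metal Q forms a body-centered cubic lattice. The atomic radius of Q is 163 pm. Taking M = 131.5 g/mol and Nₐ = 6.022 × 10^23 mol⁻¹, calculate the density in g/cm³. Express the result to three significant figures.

8.19 g/cm³

In a BCC lattice, atoms touch along the body diagonal, so √3·a = 4r, giving a = 376.4 pm = 3.764 × 10^-8 cm.
With Z = 2, ρ = Z·M/(N_A·a³) = 2 × 131.5 / (6.022 × 10²³ × 5.334 × 10^-23) = 8.188 g/cm³.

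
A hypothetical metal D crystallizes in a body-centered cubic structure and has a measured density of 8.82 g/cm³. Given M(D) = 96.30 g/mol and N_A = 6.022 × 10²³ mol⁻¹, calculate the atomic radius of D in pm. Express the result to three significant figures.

For a BCC cell (Z = 2), a³ = Z·M/(N_A·ρ) = 2 × 96.30 / (6.022 × 10²³ × 8.820) = 3.626 × 10^-23 cm³, so a = 3.310 × 10^-8 cm = 331.0 pm.
Atoms touch along the body diagonal, so √3·a = 4r, so r = 0.4330 × a = 143 pm.

143 pm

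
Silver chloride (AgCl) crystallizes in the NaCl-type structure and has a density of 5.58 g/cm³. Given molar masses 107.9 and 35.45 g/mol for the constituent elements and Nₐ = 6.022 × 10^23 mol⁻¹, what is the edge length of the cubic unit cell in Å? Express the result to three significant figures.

5.55 Å

M(AgCl) = 143.35 g/mol; Z = 4 formula units per cell.
a³ = Z·M/(N_A·ρ) = 4 × 143.35 / (6.022 × 10²³ × 5.58) = 1.706 × 10^-22 cm³, so a = 5.547 × 10^-8 cm = 5.55 Å.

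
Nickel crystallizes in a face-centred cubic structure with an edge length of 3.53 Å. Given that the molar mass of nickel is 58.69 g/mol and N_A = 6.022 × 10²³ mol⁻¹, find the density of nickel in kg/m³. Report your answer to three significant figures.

An FCC unit cell contains Z = 4 atoms.
Cell volume: a³ = (3.53 Å)³ = (3.530 × 10^-8 cm)³ = 4.399 × 10^-23 cm³.
ρ = Z·M/(N_A·a³) = 4 × 58.69 / (6.022 × 10²³ × 4.399 × 10^-23) = 8.863 g/cm³ = 8860 kg/m³.

8860 kg/m³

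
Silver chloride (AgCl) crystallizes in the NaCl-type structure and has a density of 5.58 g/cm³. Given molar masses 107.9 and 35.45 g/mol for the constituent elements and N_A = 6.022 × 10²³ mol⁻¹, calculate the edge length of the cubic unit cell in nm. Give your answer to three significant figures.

0.555 nm

M(AgCl) = 143.35 g/mol; Z = 4 formula units per cell.
a³ = Z·M/(N_A·ρ) = 4 × 143.35 / (6.022 × 10²³ × 5.58) = 1.706 × 10^-22 cm³, so a = 5.547 × 10^-8 cm = 0.555 nm.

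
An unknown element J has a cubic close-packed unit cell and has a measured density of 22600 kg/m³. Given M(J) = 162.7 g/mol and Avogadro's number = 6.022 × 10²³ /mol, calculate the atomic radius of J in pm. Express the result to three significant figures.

For an FCC cell (Z = 4), a³ = Z·M/(N_A·ρ) = 4 × 162.7 / (6.022 × 10²³ × 22.60) = 4.782 × 10^-23 cm³, so a = 3.630 × 10^-8 cm = 363.0 pm.
Atoms touch along the face diagonal, so √2·a = 4r, so r = 0.3536 × a = 128 pm.

128 pm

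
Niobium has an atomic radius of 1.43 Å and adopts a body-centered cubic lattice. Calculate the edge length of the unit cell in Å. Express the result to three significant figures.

3.30 Å

In a BCC lattice, atoms touch along the body diagonal, so √3·a = 4r.
a = 4r/√3 = 4 × 1.43 / 1.7321 = 3.30 Å.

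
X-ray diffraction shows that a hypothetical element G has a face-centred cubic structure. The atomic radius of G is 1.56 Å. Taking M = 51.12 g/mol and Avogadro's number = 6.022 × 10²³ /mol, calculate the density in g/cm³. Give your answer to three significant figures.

3.95 g/cm³

In an FCC lattice, atoms touch along the face diagonal, so √2·a = 4r, giving a = 4.412 Å = 4.412 × 10^-8 cm.
With Z = 4, ρ = Z·M/(N_A·a³) = 4 × 51.12 / (6.022 × 10²³ × 8.590 × 10^-23) = 3.953 g/cm³.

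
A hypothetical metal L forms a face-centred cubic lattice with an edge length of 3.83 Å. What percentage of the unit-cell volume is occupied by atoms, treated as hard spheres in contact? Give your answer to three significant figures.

74.0%

In an FCC lattice atoms touch along the face diagonal, so √2·a = 4r, so r = 0.3536a = 1.354 Å.
Packing fraction = Z·(4/3)πr³ / a³ = 4 × (4/3)π × (1.354)³ / (3.83)³ = 0.7405 = 74.0%.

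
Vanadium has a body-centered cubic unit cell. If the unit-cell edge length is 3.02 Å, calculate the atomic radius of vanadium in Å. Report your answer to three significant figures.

1.31 Å

In a BCC lattice, atoms touch along the body diagonal, so √3·a = 4r.
r = √3·a/4 = 1.7321 × 3.02 / 4 = 1.31 Å.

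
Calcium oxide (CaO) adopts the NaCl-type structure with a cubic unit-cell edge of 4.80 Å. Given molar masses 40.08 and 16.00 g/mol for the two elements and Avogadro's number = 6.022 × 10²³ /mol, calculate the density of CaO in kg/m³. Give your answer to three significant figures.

The NaCl-type structure contains Z = 4 formula units per cell; M(CaO) = 40.08 + 16.00 = 56.08 g/mol.
a³ = (4.800 × 10^-8 cm)³ = 1.106 × 10^-22 cm³.
ρ = 4 × 56.08 / (6.022 × 10²³ × 1.106 × 10^-22) = 3.368 g/cm³ = 3370 kg/m³.

3370 kg/m³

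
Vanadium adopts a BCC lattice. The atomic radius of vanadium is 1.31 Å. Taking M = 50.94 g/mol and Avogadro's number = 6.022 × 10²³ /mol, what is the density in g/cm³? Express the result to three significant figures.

6.11 g/cm³

In a BCC lattice, atoms touch along the body diagonal, so √3·a = 4r, giving a = 3.025 Å = 3.025 × 10^-8 cm.
With Z = 2, ρ = Z·M/(N_A·a³) = 2 × 50.94 / (6.022 × 10²³ × 2.769 × 10^-23) = 6.110 g/cm³.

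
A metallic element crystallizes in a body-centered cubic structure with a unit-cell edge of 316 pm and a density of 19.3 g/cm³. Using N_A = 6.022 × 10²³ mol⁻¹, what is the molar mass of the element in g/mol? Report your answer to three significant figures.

183 g/mol

A BCC cell has Z = 2 atoms; a = 3.160 × 10^-8 cm.
M = ρ·N_A·a³/Z = 19.3 × 6.022 × 10²³ × 3.155 × 10^-23 / 2 = 183 g/mol.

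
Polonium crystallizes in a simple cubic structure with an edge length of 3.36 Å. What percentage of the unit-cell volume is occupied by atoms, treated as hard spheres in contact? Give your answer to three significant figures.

In a simple cubic lattice atoms touch along the cell edge, so a = 2r, so r = 0.5000a = 1.680 Å.
Packing fraction = Z·(4/3)πr³ / a³ = 1 × (4/3)π × (1.680)³ / (3.36)³ = 0.5236 = 52.4%.

52.4%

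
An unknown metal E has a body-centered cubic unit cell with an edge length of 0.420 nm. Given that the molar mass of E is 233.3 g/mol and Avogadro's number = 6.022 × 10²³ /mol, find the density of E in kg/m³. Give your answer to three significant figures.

10500 kg/m³

A BCC unit cell contains Z = 2 atoms.
Cell volume: a³ = (0.420 nm)³ = (4.200 × 10^-8 cm)³ = 7.409 × 10^-23 cm³.
ρ = Z·M/(N_A·a³) = 2 × 233.3 / (6.022 × 10²³ × 7.409 × 10^-23) = 10.46 g/cm³ = 10500 kg/m³.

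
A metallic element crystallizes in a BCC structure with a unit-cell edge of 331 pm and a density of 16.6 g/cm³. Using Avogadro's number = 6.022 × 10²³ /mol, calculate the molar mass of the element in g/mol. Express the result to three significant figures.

A BCC cell has Z = 2 atoms; a = 3.310 × 10^-8 cm.
M = ρ·N_A·a³/Z = 16.6 × 6.022 × 10²³ × 3.626 × 10^-23 / 2 = 181 g/mol.

181 g/mol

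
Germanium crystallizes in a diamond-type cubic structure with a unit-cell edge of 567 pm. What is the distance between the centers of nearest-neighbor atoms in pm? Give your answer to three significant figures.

In a diamond cubic structure, nearest neighbors lie along the body diagonal with √3·a = 8r; the nearest-neighbor distance equals 2r = 0.4330·a.
d = 0.4330 × 567 = 246 pm.

246 pm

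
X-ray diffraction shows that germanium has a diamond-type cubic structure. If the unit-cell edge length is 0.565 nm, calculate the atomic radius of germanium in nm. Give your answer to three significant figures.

In a diamond cubic lattice, nearest neighbors lie along the body diagonal with √3·a = 8r.
r = √3·a/8 = 1.7321 × 0.565 / 8 = 0.122 nm.

0.122 nm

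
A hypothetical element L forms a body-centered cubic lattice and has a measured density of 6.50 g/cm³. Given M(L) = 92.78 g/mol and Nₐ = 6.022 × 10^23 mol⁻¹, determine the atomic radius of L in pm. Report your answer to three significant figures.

For a BCC cell (Z = 2), a³ = Z·M/(N_A·ρ) = 2 × 92.78 / (6.022 × 10²³ × 6.500) = 4.741 × 10^-23 cm³, so a = 3.619 × 10^-8 cm = 361.9 pm.
Atoms touch along the body diagonal, so √3·a = 4r, so r = 0.4330 × a = 157 pm.

157 pm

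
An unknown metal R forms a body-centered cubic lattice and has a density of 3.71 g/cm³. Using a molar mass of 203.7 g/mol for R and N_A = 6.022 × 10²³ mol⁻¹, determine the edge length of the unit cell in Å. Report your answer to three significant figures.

With Z = 2 atoms per BCC cell, a³ = Z·M/(N_A·ρ) = 2 × 203.7 / (6.022 × 10²³ × 3.710 g/cm³) = 1.824 × 10^-22 cm³.
a = (1.824 × 10^-22)^(1/3) = 5.671 × 10^-8 cm = 5.67 Å.

5.67 Å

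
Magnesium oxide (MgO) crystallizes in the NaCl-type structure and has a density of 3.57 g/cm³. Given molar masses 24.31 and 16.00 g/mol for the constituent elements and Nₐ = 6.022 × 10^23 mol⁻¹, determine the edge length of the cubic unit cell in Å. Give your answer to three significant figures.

4.22 Å

M(MgO) = 40.31 g/mol; Z = 4 formula units per cell.
a³ = Z·M/(N_A·ρ) = 4 × 40.31 / (6.022 × 10²³ × 3.57) = 7.500 × 10^-23 cm³, so a = 4.217 × 10^-8 cm = 4.22 Å.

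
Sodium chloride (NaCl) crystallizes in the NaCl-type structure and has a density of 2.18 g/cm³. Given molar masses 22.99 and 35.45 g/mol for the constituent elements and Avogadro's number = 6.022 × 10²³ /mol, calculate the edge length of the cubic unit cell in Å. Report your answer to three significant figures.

5.63 Å

M(NaCl) = 58.44 g/mol; Z = 4 formula units per cell.
a³ = Z·M/(N_A·ρ) = 4 × 58.44 / (6.022 × 10²³ × 2.18) = 1.781 × 10^-22 cm³, so a = 5.626 × 10^-8 cm = 5.63 Å.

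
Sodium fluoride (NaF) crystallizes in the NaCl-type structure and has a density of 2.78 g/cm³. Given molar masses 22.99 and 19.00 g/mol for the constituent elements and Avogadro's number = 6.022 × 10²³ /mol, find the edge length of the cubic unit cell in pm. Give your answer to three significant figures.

M(NaF) = 41.99 g/mol; Z = 4 formula units per cell.
a³ = Z·M/(N_A·ρ) = 4 × 41.99 / (6.022 × 10²³ × 2.78) = 1.003 × 10^-22 cm³, so a = 4.647 × 10^-8 cm = 465 pm.

465 pm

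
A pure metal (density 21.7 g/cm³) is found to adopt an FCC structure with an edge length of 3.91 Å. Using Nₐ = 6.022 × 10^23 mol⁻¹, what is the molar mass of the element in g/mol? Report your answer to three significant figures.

195 g/mol

An FCC cell has Z = 4 atoms; a = 3.910 × 10^-8 cm.
M = ρ·N_A·a³/Z = 21.7 × 6.022 × 10²³ × 5.978 × 10^-23 / 4 = 195 g/mol.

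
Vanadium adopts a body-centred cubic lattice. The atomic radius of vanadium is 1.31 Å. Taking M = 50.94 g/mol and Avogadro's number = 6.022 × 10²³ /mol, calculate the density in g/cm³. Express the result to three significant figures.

6.11 g/cm³

In a BCC lattice, atoms touch along the body diagonal, so √3·a = 4r, giving a = 3.025 Å = 3.025 × 10^-8 cm.
With Z = 2, ρ = Z·M/(N_A·a³) = 2 × 50.94 / (6.022 × 10²³ × 2.769 × 10^-23) = 6.110 g/cm³.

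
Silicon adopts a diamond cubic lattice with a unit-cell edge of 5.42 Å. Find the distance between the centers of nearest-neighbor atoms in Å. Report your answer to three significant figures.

In a diamond cubic structure, nearest neighbors lie along the body diagonal with √3·a = 8r; the nearest-neighbor distance equals 2r = 0.4330·a.
d = 0.4330 × 5.42 = 2.35 Å.

2.35 Å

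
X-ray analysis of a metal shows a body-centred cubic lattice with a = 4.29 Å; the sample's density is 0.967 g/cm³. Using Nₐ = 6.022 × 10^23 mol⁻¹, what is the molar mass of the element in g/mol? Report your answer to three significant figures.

A BCC cell has Z = 2 atoms; a = 4.290 × 10^-8 cm.
M = ρ·N_A·a³/Z = 0.967 × 6.022 × 10²³ × 7.895 × 10^-23 / 2 = 23.0 g/mol.

23.0 g/mol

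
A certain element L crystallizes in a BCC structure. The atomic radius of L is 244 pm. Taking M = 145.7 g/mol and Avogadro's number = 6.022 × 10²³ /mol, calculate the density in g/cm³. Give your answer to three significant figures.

2.70 g/cm³

In a BCC lattice, atoms touch along the body diagonal, so √3·a = 4r, giving a = 563.5 pm = 5.635 × 10^-8 cm.
With Z = 2, ρ = Z·M/(N_A·a³) = 2 × 145.7 / (6.022 × 10²³ × 1.789 × 10^-22) = 2.704 g/cm³.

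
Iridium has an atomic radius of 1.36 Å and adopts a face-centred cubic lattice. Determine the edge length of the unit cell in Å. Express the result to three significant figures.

In an FCC lattice, atoms touch along the face diagonal, so √2·a = 4r.
a = 4r/√2 = 4 × 1.36 / 1.4142 = 3.85 Å.

3.85 Å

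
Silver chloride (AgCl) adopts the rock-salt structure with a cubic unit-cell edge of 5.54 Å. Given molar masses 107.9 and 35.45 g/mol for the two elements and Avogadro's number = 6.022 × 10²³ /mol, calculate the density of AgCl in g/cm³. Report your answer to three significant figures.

5.60 g/cm³

The rock-salt structure contains Z = 4 formula units per cell; M(AgCl) = 107.9 + 35.45 = 143.35 g/mol.
a³ = (5.540 × 10^-8 cm)³ = 1.700 × 10^-22 cm³.
ρ = 4 × 143.35 / (6.022 × 10²³ × 1.700 × 10^-22) = 5.600 g/cm³.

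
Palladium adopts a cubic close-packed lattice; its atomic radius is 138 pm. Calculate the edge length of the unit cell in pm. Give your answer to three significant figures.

390 pm

In an FCC lattice, atoms touch along the face diagonal, so √2·a = 4r.
a = 4r/√2 = 4 × 138 / 1.4142 = 390 pm.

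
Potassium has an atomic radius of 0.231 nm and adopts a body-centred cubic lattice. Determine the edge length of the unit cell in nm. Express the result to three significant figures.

In a BCC lattice, atoms touch along the body diagonal, so √3·a = 4r.
a = 4r/√3 = 4 × 0.231 / 1.7321 = 0.533 nm.

0.533 nm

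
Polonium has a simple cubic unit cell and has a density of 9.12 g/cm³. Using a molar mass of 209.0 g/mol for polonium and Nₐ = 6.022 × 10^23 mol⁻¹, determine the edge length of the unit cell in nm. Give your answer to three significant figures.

With Z = 1 atom per simple cubic cell, a³ = Z·M/(N_A·ρ) = 1 × 209.0 / (6.022 × 10²³ × 9.120 g/cm³) = 3.805 × 10^-23 cm³.
a = (3.805 × 10^-23)^(1/3) = 3.364 × 10^-8 cm = 0.336 nm.

0.336 nm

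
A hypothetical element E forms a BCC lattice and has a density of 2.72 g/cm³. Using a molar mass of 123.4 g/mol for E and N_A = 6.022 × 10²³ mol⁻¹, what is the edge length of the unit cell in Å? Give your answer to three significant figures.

With Z = 2 atoms per BCC cell, a³ = Z·M/(N_A·ρ) = 2 × 123.4 / (6.022 × 10²³ × 2.720 g/cm³) = 1.507 × 10^-22 cm³.
a = (1.507 × 10^-22)^(1/3) = 5.321 × 10^-8 cm = 5.32 Å.

5.32 Å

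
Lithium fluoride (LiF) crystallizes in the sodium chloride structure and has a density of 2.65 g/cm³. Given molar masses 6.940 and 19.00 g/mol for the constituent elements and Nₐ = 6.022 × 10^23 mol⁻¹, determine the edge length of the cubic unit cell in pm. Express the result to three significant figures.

402 pm

M(LiF) = 25.94 g/mol; Z = 4 formula units per cell.
a³ = Z·M/(N_A·ρ) = 4 × 25.94 / (6.022 × 10²³ × 2.65) = 6.502 × 10^-23 cm³, so a = 4.021 × 10^-8 cm = 402 pm.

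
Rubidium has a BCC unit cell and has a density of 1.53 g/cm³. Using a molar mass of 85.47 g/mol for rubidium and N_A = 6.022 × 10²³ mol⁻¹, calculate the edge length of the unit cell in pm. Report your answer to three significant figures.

570 pm

With Z = 2 atoms per BCC cell, a³ = Z·M/(N_A·ρ) = 2 × 85.47 / (6.022 × 10²³ × 1.530 g/cm³) = 1.855 × 10^-22 cm³.
a = (1.855 × 10^-22)^(1/3) = 5.703 × 10^-8 cm = 570 pm.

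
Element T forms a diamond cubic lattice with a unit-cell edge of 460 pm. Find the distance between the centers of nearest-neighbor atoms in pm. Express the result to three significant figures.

In a diamond cubic structure, nearest neighbors lie along the body diagonal with √3·a = 8r; the nearest-neighbor distance equals 2r = 0.4330·a.
d = 0.4330 × 460 = 199 pm.

199 pm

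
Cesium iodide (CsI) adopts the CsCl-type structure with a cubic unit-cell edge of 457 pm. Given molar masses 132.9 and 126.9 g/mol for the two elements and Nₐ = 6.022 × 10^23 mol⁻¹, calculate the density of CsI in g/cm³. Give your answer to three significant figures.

4.52 g/cm³

The CsCl-type structure contains Z = 1 formula unit per cell; M(CsI) = 132.9 + 126.9 = 259.8 g/mol.
a³ = (4.570 × 10^-8 cm)³ = 9.544 × 10^-23 cm³.
ρ = 1 × 259.8 / (6.022 × 10²³ × 9.544 × 10^-23) = 4.520 g/cm³.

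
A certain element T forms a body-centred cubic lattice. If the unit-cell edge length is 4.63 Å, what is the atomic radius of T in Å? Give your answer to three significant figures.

2.00 Å

In a BCC lattice, atoms touch along the body diagonal, so √3·a = 4r.
r = √3·a/4 = 1.7321 × 4.63 / 4 = 2.00 Å.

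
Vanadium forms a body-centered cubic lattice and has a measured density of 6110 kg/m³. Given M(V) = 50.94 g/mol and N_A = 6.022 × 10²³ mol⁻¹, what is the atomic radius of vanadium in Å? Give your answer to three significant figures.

For a BCC cell (Z = 2), a³ = Z·M/(N_A·ρ) = 2 × 50.94 / (6.022 × 10²³ × 6.110) = 2.769 × 10^-23 cm³, so a = 3.025 × 10^-8 cm = 3.025 Å.
Atoms touch along the body diagonal, so √3·a = 4r, so r = 0.4330 × a = 1.31 Å.

1.31 Å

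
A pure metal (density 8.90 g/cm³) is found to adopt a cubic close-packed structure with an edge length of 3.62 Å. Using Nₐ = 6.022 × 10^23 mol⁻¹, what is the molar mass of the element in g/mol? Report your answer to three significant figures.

63.6 g/mol

An FCC cell has Z = 4 atoms; a = 3.620 × 10^-8 cm.
M = ρ·N_A·a³/Z = 8.90 × 6.022 × 10²³ × 4.744 × 10^-23 / 4 = 63.6 g/mol.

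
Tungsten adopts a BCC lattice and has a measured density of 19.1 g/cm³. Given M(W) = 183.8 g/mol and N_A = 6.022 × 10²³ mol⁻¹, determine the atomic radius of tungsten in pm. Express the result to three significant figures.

For a BCC cell (Z = 2), a³ = Z·M/(N_A·ρ) = 2 × 183.8 / (6.022 × 10²³ × 19.10) = 3.196 × 10^-23 cm³, so a = 3.173 × 10^-8 cm = 317.3 pm.
Atoms touch along the body diagonal, so √3·a = 4r, so r = 0.4330 × a = 137 pm.

137 pm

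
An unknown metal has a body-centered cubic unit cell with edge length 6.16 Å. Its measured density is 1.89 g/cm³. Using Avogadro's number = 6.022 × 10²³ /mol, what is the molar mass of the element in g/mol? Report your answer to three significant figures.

A BCC cell has Z = 2 atoms; a = 6.160 × 10^-8 cm.
M = ρ·N_A·a³/Z = 1.89 × 6.022 × 10²³ × 2.337 × 10^-22 / 2 = 133 g/mol.

133 g/mol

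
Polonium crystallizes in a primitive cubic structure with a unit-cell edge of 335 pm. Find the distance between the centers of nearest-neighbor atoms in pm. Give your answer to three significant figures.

335 pm

In a simple cubic structure, atoms touch along the cell edge, so a = 2r; the nearest-neighbor distance equals 2r = 1.000·a.
d = 1.000 × 335 = 335 pm.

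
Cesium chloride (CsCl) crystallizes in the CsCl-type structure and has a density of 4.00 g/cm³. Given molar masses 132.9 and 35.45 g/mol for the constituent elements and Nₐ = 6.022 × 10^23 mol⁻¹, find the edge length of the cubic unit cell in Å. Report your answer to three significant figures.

M(CsCl) = 168.35 g/mol; Z = 1 formula unit per cell.
a³ = Z·M/(N_A·ρ) = 1 × 168.35 / (6.022 × 10²³ × 4.00) = 6.989 × 10^-23 cm³, so a = 4.119 × 10^-8 cm = 4.12 Å.

4.12 Å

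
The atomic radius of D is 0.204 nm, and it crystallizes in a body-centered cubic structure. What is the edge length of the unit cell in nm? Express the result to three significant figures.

0.471 nm

In a BCC lattice, atoms touch along the body diagonal, so √3·a = 4r.
a = 4r/√3 = 4 × 0.204 / 1.7321 = 0.471 nm.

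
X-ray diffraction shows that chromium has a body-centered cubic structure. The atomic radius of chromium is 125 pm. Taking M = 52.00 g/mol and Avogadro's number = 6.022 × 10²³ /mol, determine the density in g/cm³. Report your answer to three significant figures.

In a BCC lattice, atoms touch along the body diagonal, so √3·a = 4r, giving a = 288.7 pm = 2.887 × 10^-8 cm.
With Z = 2, ρ = Z·M/(N_A·a³) = 2 × 52.00 / (6.022 × 10²³ × 2.406 × 10^-23) = 7.179 g/cm³.

7.18 g/cm³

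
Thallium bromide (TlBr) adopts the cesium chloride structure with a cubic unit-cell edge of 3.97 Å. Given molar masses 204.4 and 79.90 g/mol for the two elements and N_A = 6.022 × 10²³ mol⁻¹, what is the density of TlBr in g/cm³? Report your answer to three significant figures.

7.55 g/cm³

The cesium chloride structure contains Z = 1 formula unit per cell; M(TlBr) = 204.4 + 79.90 = 284.3 g/mol.
a³ = (3.970 × 10^-8 cm)³ = 6.257 × 10^-23 cm³.
ρ = 1 × 284.3 / (6.022 × 10²³ × 6.257 × 10^-23) = 7.545 g/cm³.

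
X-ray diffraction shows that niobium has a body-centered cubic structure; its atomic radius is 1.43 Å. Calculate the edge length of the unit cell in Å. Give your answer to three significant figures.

In a BCC lattice, atoms touch along the body diagonal, so √3·a = 4r.
a = 4r/√3 = 4 × 1.43 / 1.7321 = 3.30 Å.

3.30 Å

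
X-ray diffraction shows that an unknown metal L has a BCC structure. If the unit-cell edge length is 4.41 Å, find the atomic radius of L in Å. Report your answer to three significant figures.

In a BCC lattice, atoms touch along the body diagonal, so √3·a = 4r.
r = √3·a/4 = 1.7321 × 4.41 / 4 = 1.91 Å.

1.91 Å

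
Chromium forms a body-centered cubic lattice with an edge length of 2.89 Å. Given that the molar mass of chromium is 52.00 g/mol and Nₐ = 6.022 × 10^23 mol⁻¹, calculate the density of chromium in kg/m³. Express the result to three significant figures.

7150 kg/m³

A BCC unit cell contains Z = 2 atoms.
Cell volume: a³ = (2.89 Å)³ = (2.890 × 10^-8 cm)³ = 2.414 × 10^-23 cm³.
ρ = Z·M/(N_A·a³) = 2 × 52.00 / (6.022 × 10²³ × 2.414 × 10^-23) = 7.155 g/cm³ = 7150 kg/m³.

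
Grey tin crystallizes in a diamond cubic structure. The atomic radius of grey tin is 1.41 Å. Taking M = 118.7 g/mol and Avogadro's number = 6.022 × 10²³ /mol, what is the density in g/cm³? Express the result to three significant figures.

5.71 g/cm³

In a diamond cubic lattice, nearest neighbors lie along the body diagonal with √3·a = 8r, giving a = 6.513 Å = 6.513 × 10^-8 cm.
With Z = 8, ρ = Z·M/(N_A·a³) = 8 × 118.7 / (6.022 × 10²³ × 2.762 × 10^-22) = 5.709 g/cm³.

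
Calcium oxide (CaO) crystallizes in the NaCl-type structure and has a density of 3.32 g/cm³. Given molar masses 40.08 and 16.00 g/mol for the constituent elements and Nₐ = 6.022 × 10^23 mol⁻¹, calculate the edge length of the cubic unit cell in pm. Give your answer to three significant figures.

M(CaO) = 56.08 g/mol; Z = 4 formula units per cell.
a³ = Z·M/(N_A·ρ) = 4 × 56.08 / (6.022 × 10²³ × 3.32) = 1.122 × 10^-22 cm³, so a = 4.823 × 10^-8 cm = 482 pm.

482 pm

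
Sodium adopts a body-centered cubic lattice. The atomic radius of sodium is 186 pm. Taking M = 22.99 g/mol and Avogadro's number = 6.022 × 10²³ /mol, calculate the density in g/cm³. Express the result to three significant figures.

In a BCC lattice, atoms touch along the body diagonal, so √3·a = 4r, giving a = 429.5 pm = 4.295 × 10^-8 cm.
With Z = 2, ρ = Z·M/(N_A·a³) = 2 × 22.99 / (6.022 × 10²³ × 7.926 × 10^-23) = 0.9634 g/cm³.

0.963 g/cm³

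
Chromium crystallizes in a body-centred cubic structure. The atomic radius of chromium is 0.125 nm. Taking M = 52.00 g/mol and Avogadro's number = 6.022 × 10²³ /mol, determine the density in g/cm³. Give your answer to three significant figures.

In a BCC lattice, atoms touch along the body diagonal, so √3·a = 4r, giving a = 0.2887 nm = 2.887 × 10^-8 cm.
With Z = 2, ρ = Z·M/(N_A·a³) = 2 × 52.00 / (6.022 × 10²³ × 2.406 × 10^-23) = 7.179 g/cm³.

7.18 g/cm³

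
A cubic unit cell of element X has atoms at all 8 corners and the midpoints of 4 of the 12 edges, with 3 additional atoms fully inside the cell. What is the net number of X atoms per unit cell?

Corner atoms are shared by 8 cells (1/8 each), edge atoms by 4 (1/4 each), interior atoms are unshared.
Net atoms = 8 × 1/8 + 4 × 1/4 + 3 = 1 + 1 + 3 = 5.

5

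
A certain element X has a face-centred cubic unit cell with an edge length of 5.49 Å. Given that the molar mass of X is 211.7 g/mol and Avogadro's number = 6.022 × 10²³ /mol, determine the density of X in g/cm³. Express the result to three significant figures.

An FCC unit cell contains Z = 4 atoms.
Cell volume: a³ = (5.49 Å)³ = (5.490 × 10^-8 cm)³ = 1.655 × 10^-22 cm³.
ρ = Z·M/(N_A·a³) = 4 × 211.7 / (6.022 × 10²³ × 1.655 × 10^-22) = 8.498 g/cm³.

8.50 g/cm³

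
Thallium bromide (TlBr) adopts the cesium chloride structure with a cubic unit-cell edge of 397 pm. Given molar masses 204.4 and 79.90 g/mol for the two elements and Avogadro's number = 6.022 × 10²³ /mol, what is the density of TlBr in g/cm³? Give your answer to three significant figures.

7.55 g/cm³

The cesium chloride structure contains Z = 1 formula unit per cell; M(TlBr) = 204.4 + 79.90 = 284.3 g/mol.
a³ = (3.970 × 10^-8 cm)³ = 6.257 × 10^-23 cm³.
ρ = 1 × 284.3 / (6.022 × 10²³ × 6.257 × 10^-23) = 7.545 g/cm³.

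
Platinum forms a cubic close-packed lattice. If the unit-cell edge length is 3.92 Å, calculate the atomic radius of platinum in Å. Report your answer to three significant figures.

1.39 Å

In an FCC lattice, atoms touch along the face diagonal, so √2·a = 4r.
r = √2·a/4 = 1.4142 × 3.92 / 4 = 1.39 Å.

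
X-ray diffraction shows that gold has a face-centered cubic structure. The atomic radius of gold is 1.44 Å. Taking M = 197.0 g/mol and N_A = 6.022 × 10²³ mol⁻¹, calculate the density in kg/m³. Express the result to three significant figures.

In an FCC lattice, atoms touch along the face diagonal, so √2·a = 4r, giving a = 4.073 Å = 4.073 × 10^-8 cm.
With Z = 4, ρ = Z·M/(N_A·a³) = 4 × 197.0 / (6.022 × 10²³ × 6.757 × 10^-23) = 19.37 g/cm³ = 19400 kg/m³.

19400 kg/m³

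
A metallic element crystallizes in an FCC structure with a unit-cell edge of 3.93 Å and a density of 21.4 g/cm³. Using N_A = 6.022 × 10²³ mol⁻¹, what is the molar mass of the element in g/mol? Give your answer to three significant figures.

196 g/mol

An FCC cell has Z = 4 atoms; a = 3.930 × 10^-8 cm.
M = ρ·N_A·a³/Z = 21.4 × 6.022 × 10²³ × 6.070 × 10^-23 / 4 = 196 g/mol.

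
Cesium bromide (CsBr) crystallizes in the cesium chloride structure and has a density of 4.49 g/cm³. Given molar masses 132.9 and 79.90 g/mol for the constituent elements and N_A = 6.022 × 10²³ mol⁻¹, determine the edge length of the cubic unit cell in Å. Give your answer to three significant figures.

4.29 Å

M(CsBr) = 212.8 g/mol; Z = 1 formula unit per cell.
a³ = Z·M/(N_A·ρ) = 1 × 212.8 / (6.022 × 10²³ × 4.49) = 7.870 × 10^-23 cm³, so a = 4.285 × 10^-8 cm = 4.29 Å.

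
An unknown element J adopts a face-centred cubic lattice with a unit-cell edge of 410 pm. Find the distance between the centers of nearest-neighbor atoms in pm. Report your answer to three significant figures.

In an FCC structure, atoms touch along the face diagonal, so √2·a = 4r; the nearest-neighbor distance equals 2r = 0.7071·a.
d = 0.7071 × 410 = 290 pm.

290 pm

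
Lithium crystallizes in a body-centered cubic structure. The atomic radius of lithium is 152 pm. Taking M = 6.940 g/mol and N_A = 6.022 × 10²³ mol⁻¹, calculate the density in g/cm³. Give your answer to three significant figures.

0.533 g/cm³

In a BCC lattice, atoms touch along the body diagonal, so √3·a = 4r, giving a = 351.0 pm = 3.510 × 10^-8 cm.
With Z = 2, ρ = Z·M/(N_A·a³) = 2 × 6.940 / (6.022 × 10²³ × 4.325 × 10^-23) = 0.5329 g/cm³.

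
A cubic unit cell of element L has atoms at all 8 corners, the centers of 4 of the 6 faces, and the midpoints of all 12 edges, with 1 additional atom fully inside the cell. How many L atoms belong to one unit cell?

7

Corner atoms are shared by 8 cells (1/8 each), face atoms by 2 (1/2 each), edge atoms by 4 (1/4 each), interior atoms are unshared.
Net atoms = 8 × 1/8 + 4 × 1/2 + 12 × 1/4 + 1 = 1 + 2 + 3 + 1 = 7.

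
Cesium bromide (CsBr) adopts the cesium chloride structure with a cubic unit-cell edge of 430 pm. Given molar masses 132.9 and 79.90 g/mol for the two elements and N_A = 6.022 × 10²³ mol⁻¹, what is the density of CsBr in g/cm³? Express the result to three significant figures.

4.44 g/cm³

The cesium chloride structure contains Z = 1 formula unit per cell; M(CsBr) = 132.9 + 79.90 = 212.8 g/mol.
a³ = (4.300 × 10^-8 cm)³ = 7.951 × 10^-23 cm³.
ρ = 1 × 212.8 / (6.022 × 10²³ × 7.951 × 10^-23) = 4.445 g/cm³.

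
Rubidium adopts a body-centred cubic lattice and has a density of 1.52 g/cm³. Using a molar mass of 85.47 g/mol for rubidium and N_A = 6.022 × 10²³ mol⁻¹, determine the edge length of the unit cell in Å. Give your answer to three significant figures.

5.72 Å

With Z = 2 atoms per BCC cell, a³ = Z·M/(N_A·ρ) = 2 × 85.47 / (6.022 × 10²³ × 1.520 g/cm³) = 1.867 × 10^-22 cm³.
a = (1.867 × 10^-22)^(1/3) = 5.716 × 10^-8 cm = 5.72 Å.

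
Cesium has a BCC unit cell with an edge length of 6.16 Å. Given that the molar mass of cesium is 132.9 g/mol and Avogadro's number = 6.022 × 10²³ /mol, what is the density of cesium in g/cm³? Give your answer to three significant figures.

1.89 g/cm³

A BCC unit cell contains Z = 2 atoms.
Cell volume: a³ = (6.16 Å)³ = (6.160 × 10^-8 cm)³ = 2.337 × 10^-22 cm³.
ρ = Z·M/(N_A·a³) = 2 × 132.9 / (6.022 × 10²³ × 2.337 × 10^-22) = 1.888 g/cm³.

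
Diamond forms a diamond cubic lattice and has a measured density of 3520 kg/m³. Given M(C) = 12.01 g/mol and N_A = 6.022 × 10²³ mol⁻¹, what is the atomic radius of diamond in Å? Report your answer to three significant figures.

0.772 Å

For a diamond cubic cell (Z = 8), a³ = Z·M/(N_A·ρ) = 8 × 12.01 / (6.022 × 10²³ × 3.520) = 4.533 × 10^-23 cm³, so a = 3.565 × 10^-8 cm = 3.565 Å.
Nearest neighbors lie along the body diagonal with √3·a = 8r, so r = 0.2165 × a = 0.772 Å.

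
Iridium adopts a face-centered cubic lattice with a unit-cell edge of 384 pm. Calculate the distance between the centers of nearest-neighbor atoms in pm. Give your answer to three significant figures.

272 pm

In an FCC structure, atoms touch along the face diagonal, so √2·a = 4r; the nearest-neighbor distance equals 2r = 0.7071·a.
d = 0.7071 × 384 = 272 pm.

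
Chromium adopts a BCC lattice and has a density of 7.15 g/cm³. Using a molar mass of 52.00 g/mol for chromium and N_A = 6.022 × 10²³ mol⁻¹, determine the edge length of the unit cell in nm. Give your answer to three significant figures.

With Z = 2 atoms per BCC cell, a³ = Z·M/(N_A·ρ) = 2 × 52.00 / (6.022 × 10²³ × 7.150 g/cm³) = 2.415 × 10^-23 cm³.
a = (2.415 × 10^-23)^(1/3) = 2.891 × 10^-8 cm = 0.289 nm.

0.289 nm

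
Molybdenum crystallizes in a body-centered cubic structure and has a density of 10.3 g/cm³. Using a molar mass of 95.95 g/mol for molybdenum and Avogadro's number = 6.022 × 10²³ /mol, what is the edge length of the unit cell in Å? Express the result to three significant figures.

With Z = 2 atoms per BCC cell, a³ = Z·M/(N_A·ρ) = 2 × 95.95 / (6.022 × 10²³ × 10.30 g/cm³) = 3.094 × 10^-23 cm³.
a = (3.094 × 10^-23)^(1/3) = 3.139 × 10^-8 cm = 3.14 Å.

3.14 Å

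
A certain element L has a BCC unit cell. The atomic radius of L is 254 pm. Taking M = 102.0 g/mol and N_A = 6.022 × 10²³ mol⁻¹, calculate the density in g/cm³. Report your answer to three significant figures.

1.68 g/cm³

In a BCC lattice, atoms touch along the body diagonal, so √3·a = 4r, giving a = 586.6 pm = 5.866 × 10^-8 cm.
With Z = 2, ρ = Z·M/(N_A·a³) = 2 × 102.0 / (6.022 × 10²³ × 2.018 × 10^-22) = 1.678 g/cm³.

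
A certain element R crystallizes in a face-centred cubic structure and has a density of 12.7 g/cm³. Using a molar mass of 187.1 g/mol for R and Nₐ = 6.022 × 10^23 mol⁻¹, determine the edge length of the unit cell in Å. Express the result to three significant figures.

With Z = 4 atoms per FCC cell, a³ = Z·M/(N_A·ρ) = 4 × 187.1 / (6.022 × 10²³ × 12.70 g/cm³) = 9.786 × 10^-23 cm³.
a = (9.786 × 10^-23)^(1/3) = 4.608 × 10^-8 cm = 4.61 Å.

4.61 Å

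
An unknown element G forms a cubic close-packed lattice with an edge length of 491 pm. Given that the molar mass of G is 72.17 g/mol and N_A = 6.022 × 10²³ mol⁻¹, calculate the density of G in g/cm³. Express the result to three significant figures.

4.05 g/cm³

An FCC unit cell contains Z = 4 atoms.
Cell volume: a³ = (491 pm)³ = (4.910 × 10^-8 cm)³ = 1.184 × 10^-22 cm³.
ρ = Z·M/(N_A·a³) = 4 × 72.17 / (6.022 × 10²³ × 1.184 × 10^-22) = 4.050 g/cm³.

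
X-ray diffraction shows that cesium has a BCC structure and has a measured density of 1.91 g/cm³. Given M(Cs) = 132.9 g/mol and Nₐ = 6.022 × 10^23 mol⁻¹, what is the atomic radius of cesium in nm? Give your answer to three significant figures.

0.266 nm

For a BCC cell (Z = 2), a³ = Z·M/(N_A·ρ) = 2 × 132.9 / (6.022 × 10²³ × 1.910) = 2.311 × 10^-22 cm³, so a = 6.137 × 10^-8 cm = 0.6137 nm.
Atoms touch along the body diagonal, so √3·a = 4r, so r = 0.4330 × a = 0.266 nm.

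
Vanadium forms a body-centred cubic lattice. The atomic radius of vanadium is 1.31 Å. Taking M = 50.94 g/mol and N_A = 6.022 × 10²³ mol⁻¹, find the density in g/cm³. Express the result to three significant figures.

In a BCC lattice, atoms touch along the body diagonal, so √3·a = 4r, giving a = 3.025 Å = 3.025 × 10^-8 cm.
With Z = 2, ρ = Z·M/(N_A·a³) = 2 × 50.94 / (6.022 × 10²³ × 2.769 × 10^-23) = 6.110 g/cm³.

6.11 g/cm³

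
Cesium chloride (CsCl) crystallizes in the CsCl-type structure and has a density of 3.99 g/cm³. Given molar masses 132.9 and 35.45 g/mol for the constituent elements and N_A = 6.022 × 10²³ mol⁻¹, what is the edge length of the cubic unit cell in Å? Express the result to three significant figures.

4.12 Å

M(CsCl) = 168.35 g/mol; Z = 1 formula unit per cell.
a³ = Z·M/(N_A·ρ) = 1 × 168.35 / (6.022 × 10²³ × 3.99) = 7.006 × 10^-23 cm³, so a = 4.123 × 10^-8 cm = 4.12 Å.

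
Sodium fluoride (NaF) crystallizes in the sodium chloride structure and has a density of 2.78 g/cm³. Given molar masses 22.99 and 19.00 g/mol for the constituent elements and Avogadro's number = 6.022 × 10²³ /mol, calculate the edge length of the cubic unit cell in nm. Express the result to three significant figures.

M(NaF) = 41.99 g/mol; Z = 4 formula units per cell.
a³ = Z·M/(N_A·ρ) = 4 × 41.99 / (6.022 × 10²³ × 2.78) = 1.003 × 10^-22 cm³, so a = 4.647 × 10^-8 cm = 0.465 nm.

0.465 nm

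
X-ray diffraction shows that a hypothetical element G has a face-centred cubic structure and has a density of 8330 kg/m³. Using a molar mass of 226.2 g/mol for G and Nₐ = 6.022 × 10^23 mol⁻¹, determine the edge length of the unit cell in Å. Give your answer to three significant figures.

With Z = 4 atoms per FCC cell, a³ = Z·M/(N_A·ρ) = 4 × 226.2 / (6.022 × 10²³ × 8.330 g/cm³) = 1.804 × 10^-22 cm³.
a = (1.804 × 10^-22)^(1/3) = 5.650 × 10^-8 cm = 5.65 Å.

5.65 Å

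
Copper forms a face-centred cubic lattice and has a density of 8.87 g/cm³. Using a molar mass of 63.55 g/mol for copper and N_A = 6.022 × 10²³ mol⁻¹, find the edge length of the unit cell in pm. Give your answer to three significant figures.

362 pm

With Z = 4 atoms per FCC cell, a³ = Z·M/(N_A·ρ) = 4 × 63.55 / (6.022 × 10²³ × 8.870 g/cm³) = 4.759 × 10^-23 cm³.
a = (4.759 × 10^-23)^(1/3) = 3.624 × 10^-8 cm = 362 pm.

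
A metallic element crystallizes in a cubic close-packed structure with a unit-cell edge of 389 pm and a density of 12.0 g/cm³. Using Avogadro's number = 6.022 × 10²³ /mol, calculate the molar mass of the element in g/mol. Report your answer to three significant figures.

An FCC cell has Z = 4 atoms; a = 3.890 × 10^-8 cm.
M = ρ·N_A·a³/Z = 12.0 × 6.022 × 10²³ × 5.886 × 10^-23 / 4 = 106 g/mol.

106 g/mol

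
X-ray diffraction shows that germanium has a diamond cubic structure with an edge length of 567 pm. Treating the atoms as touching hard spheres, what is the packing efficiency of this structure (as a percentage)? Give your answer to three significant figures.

34.0%

In a diamond cubic lattice nearest neighbors lie along the body diagonal with √3·a = 8r, so r = 0.2165a = 122.8 pm.
Packing fraction = Z·(4/3)πr³ / a³ = 8 × (4/3)π × (122.8)³ / (567)³ = 0.3401 = 34.0%.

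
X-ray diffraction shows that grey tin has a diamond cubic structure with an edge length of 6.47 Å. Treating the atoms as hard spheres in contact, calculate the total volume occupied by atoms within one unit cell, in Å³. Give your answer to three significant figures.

92.1 Å³

In a diamond cubic lattice nearest neighbors lie along the body diagonal with √3·a = 8r, so r = 0.2165a = 1.401 Å.
V_atoms = Z × (4/3)πr³ = 8 × (4/3)π × (1.401)³ = 92.1 Å³.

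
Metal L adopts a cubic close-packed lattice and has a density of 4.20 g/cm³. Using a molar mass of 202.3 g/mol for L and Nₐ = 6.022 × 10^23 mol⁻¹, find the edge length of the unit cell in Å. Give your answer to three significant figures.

6.84 Å

With Z = 4 atoms per FCC cell, a³ = Z·M/(N_A·ρ) = 4 × 202.3 / (6.022 × 10²³ × 4.200 g/cm³) = 3.199 × 10^-22 cm³.
a = (3.199 × 10^-22)^(1/3) = 6.839 × 10^-8 cm = 6.84 Å.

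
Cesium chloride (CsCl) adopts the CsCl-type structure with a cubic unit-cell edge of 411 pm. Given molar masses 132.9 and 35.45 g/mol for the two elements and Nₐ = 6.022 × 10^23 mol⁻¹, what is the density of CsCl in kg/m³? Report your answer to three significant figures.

The CsCl-type structure contains Z = 1 formula unit per cell; M(CsCl) = 132.9 + 35.45 = 168.35 g/mol.
a³ = (4.110 × 10^-8 cm)³ = 6.943 × 10^-23 cm³.
ρ = 1 × 168.35 / (6.022 × 10²³ × 6.943 × 10^-23) = 4.027 g/cm³ = 4030 kg/m³.

4030 kg/m³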